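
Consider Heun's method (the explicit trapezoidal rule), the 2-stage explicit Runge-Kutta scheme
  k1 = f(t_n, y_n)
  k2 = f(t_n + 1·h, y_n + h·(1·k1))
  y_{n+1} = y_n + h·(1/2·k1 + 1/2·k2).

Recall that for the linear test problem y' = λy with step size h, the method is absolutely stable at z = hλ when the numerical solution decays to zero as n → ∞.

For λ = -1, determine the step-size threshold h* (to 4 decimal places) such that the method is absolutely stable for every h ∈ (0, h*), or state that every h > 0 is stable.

On y'=λy, z=hλ:
  order 2, 2-stage ⇒ R(z)=1+z+z^2/2
  (e.g. R(-0.41)=0.67405, |R|=0.67405)

Need |R(x)|<1, x<0.
x=-0.41: |R|=0.6741
|R(-2.02)|=1.0202 |R(-1.14)|=0.5098 |R(-1.12)|=0.5072
Bisect:
  x_lo=-2.7874 |R|=2.0974  x_hi=-0.3278 |R|=0.7259
  mid=-1.55762 |R|=0.65547 →hi
  mid=-2.17252 |R|=1.18740 →lo
  mid=-1.86507 |R|=0.87417 →hi
  mid=-2.01879 |R|=1.01897 →lo
  mid=-1.94193 |R|=0.94361 →hi
  mid=-1.98036 |R|=0.98055 →hi
  mid=-1.99958 |R|=0.99958 →hi
  mid=-2.00918 |R|=1.00923 →lo
  ...
  [-2.00003,-1.99988] ⇒ x*=-2.0000
So |R|<1 on (-2.0000, 0).

(-2.0000,0); λ=-1 ⇒ h* = 2.0000.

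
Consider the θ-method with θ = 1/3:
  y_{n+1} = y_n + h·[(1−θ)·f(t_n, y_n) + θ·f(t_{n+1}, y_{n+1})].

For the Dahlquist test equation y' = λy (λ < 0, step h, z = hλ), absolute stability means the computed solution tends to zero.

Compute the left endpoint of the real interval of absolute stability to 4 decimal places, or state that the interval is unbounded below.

z* = -6.0000.

With y'=λy (z=hλ):
  y_{n+1} = y_n + z·[2/3·y_n + 1/3·y_{n+1}] ⇒ (1 − 1/3z)y_{n+1} = (1 + 2/3z)y_n
  Hence R(z) = (1 + 2/3z)/(1 − 1/3z).

Need |R(x)|<1, x<0.
x=-1.14: |R|=0.1739
R=−1: 1+2/3x = −1+1/3x ⇒ -1/3x=2 ⇒ x=2/(-1/3)=-6.0000
Confirm numerically:
  x=-5.861: |R|=0.98431 <1
  x=-4.530: |R|=0.80478 <1
  x=-4.498: |R|=0.79968 <1
  x=-3.211: |R|=0.55096 <1
  x=-6.360: |R|=1.03846 >1
  x=-6.286: |R|=1.03080 >1
  x=-6.267: |R|=1.02881 >1
So |R|<1 on (-6.0000, 0).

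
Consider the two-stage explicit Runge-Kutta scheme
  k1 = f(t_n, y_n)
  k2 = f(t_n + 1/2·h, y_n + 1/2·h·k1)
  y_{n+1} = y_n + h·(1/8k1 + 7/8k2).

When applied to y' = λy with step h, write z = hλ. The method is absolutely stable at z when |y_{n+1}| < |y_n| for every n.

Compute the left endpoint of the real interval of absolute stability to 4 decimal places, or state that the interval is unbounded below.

z* = -2.2857.

With y'=λy (z=hλ):
  k1=λy_n ⇒ h·k1=z·y_n;  k2=λ(1+1/2z)y_n ⇒ h·k2=z(1+1/2z)y_n
  y_{n+1}/y_n = 1 + 1/8z + 7/8z(1+1/2z) = 1 + z + 7/16z²
  Hence R(z) = 1 + z + 7/16z².

Solve |R(x)|<1 on ℝ⁻.
x=-0.39: |R|=0.6765
R=1: x+7/16x²=0 ⇒ x=−16/7=-2.2857; min R=1−1/(4·7/16)=0.4286>−1
Confirm numerically:
  x=-1.886: |R|=0.67019 <1
  x=-1.460: |R|=0.47257 <1
  x=-1.219: |R|=0.43111 <1
  x=-2.779: |R|=1.59974 >1
  x=-2.543: |R|=1.28625 >1
  x=-2.307: |R|=1.02148 >1
Stable set (-2.2857, 0).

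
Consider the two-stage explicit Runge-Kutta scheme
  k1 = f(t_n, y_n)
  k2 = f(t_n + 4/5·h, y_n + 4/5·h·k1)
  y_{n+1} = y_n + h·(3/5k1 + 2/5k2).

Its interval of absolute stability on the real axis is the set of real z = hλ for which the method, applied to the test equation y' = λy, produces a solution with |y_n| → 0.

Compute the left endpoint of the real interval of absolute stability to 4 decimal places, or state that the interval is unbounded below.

left endpoint -3.1250.

On y'=λy, z=hλ:
  k1=λy_n ⇒ h·k1=z·y_n;  k2=λ(1+4/5z)y_n ⇒ h·k2=z(1+4/5z)y_n
  y_{n+1}/y_n = 1 + 3/5z + 2/5z(1+4/5z) = 1 + z + 8/25z²
  R(z) = 1 + z + 8/25z².

Find x<0 with |R(x)|<1.
x=-0.63: |R|=0.4970
R=1: x+8/25x²=0 ⇒ x=−25/8=-3.1250; min R=1−1/(4·8/25)=0.2188>−1
Confirm numerically:
  x=-2.722: |R|=0.64897 <1
  x=-2.040: |R|=0.29171 <1
  x=-1.411: |R|=0.22609 <1
  x=-3.365: |R|=1.25843 >1
  x=-3.292: |R|=1.17592 >1
So |R|<1 on (-3.1250, 0).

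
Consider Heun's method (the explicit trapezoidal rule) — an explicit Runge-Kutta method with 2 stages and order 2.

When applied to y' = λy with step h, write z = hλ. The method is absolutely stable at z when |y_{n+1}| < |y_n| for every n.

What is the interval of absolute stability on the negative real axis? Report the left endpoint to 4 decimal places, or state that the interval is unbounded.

Test eqn y'=λy, z=hλ:
  order 2, 2-stage ⇒ R(z)=1+z+z^2/2
  (e.g. R(-0.82)=0.51620, |R|=0.51620)

Need |R(x)|<1, x<0.
x=-0.82: |R|=0.5162
|R(-2.3)|=1.3450 |R(-2.1)|=1.1050 |R(-1.22)|=0.5242
Bisect:
  x_lo=-2.3095 |R|=1.3573  x_hi=-0.2992 |R|=0.7456
  mid=-1.30433 |R|=0.54631 →hi
  mid=-1.80689 |R|=0.82554 →hi
  mid=-2.05818 |R|=1.05987 →lo
  mid=-1.93253 |R|=0.93481 →hi
  mid=-1.99536 |R|=0.99537 →hi
  mid=-2.02677 |R|=1.02712 →lo
  mid=-2.01106 |R|=1.01112 →lo
  mid=-2.00321 |R|=1.00321 →lo
  mid=-1.99928 |R|=0.99928 →hi
  mid=-2.00124 |R|=1.00125 →lo
  ...
  [-2.00002,-1.99990] ⇒ x*=-2.0000
Stable set (-2.0000, 0).

z∈(-2.0000,0).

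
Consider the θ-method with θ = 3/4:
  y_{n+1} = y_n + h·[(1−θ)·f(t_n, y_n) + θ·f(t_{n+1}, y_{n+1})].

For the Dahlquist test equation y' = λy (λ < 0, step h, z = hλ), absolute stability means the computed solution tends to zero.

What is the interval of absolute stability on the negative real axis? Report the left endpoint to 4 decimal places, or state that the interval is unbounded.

unbounded; (−∞, 0).

Set f=λy, z=hλ:
  y_{n+1} = y_n + z·[1/4·y_n + 3/4·y_{n+1}] ⇒ (1 − 3/4z)y_{n+1} = (1 + 1/4z)y_n
  Hence R(z) = (1 + 1/4z)/(1 − 3/4z).

Need |R(x)|<1, x<0.
x=-1.57: |R|=0.2790
x=-2: |R|=0.2000
x=-10: |R|=0.1765
x=-100: |R|=0.3158
θ=3/4≥1/2 ⇒ |1+1/4x|<|1−3/4x| ∀x<0 ⇒ stable on all of ℝ⁻.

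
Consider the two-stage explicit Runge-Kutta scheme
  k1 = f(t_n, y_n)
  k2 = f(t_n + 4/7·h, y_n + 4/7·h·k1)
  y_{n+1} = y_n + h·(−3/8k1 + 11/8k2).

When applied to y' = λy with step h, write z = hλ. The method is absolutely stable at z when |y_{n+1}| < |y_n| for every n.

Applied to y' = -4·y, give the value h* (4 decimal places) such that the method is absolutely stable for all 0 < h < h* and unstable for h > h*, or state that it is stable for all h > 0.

Set f=λy, z=hλ:
  k1=λy_n ⇒ h·k1=z·y_n;  k2=λ(1+4/7z)y_n ⇒ h·k2=z(1+4/7z)y_n
  y_{n+1}/y_n = 1 − 3/8z + 11/8z(1+4/7z) = 1 + z + 11/14z²
  ⇒ R(z) = 1 + z + 11/14z².

Solve |R(x)|<1 on ℝ⁻.
x=-1.61: |R|=1.4267
R=1: x+11/14x²=0 ⇒ x=−14/11=-1.2727; min R=1−1/(4·11/14)=0.6818>−1
Confirm numerically:
  x=-1.048: |R|=0.81495 <1
  x=-1.041: |R|=0.81046 <1
  x=-1.017: |R|=0.79566 <1
  x=-1.481: |R|=1.24236 >1
  x=-1.346: |R|=1.07749 >1
So |R|<1 on (-1.2727, 0).

(-1.2727,0); λ=-4 ⇒ h* = (14/11)/4 = 0.3182.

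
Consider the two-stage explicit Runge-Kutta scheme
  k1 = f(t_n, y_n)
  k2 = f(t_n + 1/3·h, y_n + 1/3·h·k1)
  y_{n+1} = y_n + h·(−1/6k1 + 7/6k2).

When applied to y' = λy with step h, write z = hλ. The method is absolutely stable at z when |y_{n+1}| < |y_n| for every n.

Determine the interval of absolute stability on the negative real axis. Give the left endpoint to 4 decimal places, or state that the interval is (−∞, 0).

On y'=λy, z=hλ:
  k1=λy_n ⇒ h·k1=z·y_n;  k2=λ(1+1/3z)y_n ⇒ h·k2=z(1+1/3z)y_n
  y_{n+1}/y_n = 1 − 1/6z + 7/6z(1+1/3z) = 1 + z + 7/18z²
  Hence R(z) = 1 + z + 7/18z².

Find x<0 with |R(x)|<1.
x=-0.94: |R|=0.4036
R=1: x+7/18x²=0 ⇒ x=−18/7=-2.5714; min R=1−1/(4·7/18)=0.3571>−1
Confirm numerically:
  x=-2.377: |R|=0.82027 <1
  x=-1.966: |R|=0.53712 <1
  x=-1.600: |R|=0.39556 <1
  x=-3.105: |R|=1.64429 >1
  x=-2.677: |R|=1.10991 >1
Interval (-2.5714, 0).

z∈(-2.5714,0).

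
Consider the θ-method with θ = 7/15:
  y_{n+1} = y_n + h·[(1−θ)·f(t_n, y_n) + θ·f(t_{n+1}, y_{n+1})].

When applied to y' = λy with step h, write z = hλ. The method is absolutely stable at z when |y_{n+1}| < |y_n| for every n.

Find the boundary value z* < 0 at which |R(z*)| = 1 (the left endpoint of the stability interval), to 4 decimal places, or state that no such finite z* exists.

z* = -30.0000.

On y'=λy, z=hλ:
  y_{n+1} = y_n + z·[8/15·y_n + 7/15·y_{n+1}] ⇒ (1 − 7/15z)y_{n+1} = (1 + 8/15z)y_n
  Hence R(z) = (1 + 8/15z)/(1 − 7/15z).

Solve |R(x)|<1 on ℝ⁻.
x=-0.33: |R|=0.7140
R=−1: 1+8/15x = −1+7/15x ⇒ -1/15x=2 ⇒ x=2/(-1/15)=-30.0000
Confirm numerically:
  x=-21.336: |R|=0.94728 <1
  x=-20.724: |R|=0.94205 <1
  x=-18.759: |R|=0.92317 <1
  x=-12.974: |R|=0.83910 <1
  x=-30.103: |R|=1.00046 >1
  x=-30.080: |R|=1.00035 >1
Stable set (-30.0000, 0).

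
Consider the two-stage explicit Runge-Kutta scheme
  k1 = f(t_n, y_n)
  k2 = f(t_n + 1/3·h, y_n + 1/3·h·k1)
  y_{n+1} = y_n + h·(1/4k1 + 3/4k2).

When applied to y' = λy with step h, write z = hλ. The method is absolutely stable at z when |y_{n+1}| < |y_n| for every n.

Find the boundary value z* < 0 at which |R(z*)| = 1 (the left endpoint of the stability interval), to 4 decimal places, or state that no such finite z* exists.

Set f=λy, z=hλ:
  k1=λy_n ⇒ h·k1=z·y_n;  k2=λ(1+1/3z)y_n ⇒ h·k2=z(1+1/3z)y_n
  y_{n+1}/y_n = 1 + 1/4z + 3/4z(1+1/3z) = 1 + z + 1/4z²
  so R(z) = 1 + z + 1/4z².

Find x<0 with |R(x)|<1.
x=-0.7: |R|=0.4225
R=1: x+1/4x²=0 ⇒ x=−4=-4.0000; min R=1−1/(4·1/4)=0.0000>−1
Confirm numerically:
  x=-3.113: |R|=0.30969 <1
  x=-2.191: |R|=0.00912 <1
  x=-1.788: |R|=0.01124 <1
  x=-4.208: |R|=1.21882 >1
  x=-4.154: |R|=1.15993 >1
Stable set (-4.0000, 0).

left endpoint -4.0000.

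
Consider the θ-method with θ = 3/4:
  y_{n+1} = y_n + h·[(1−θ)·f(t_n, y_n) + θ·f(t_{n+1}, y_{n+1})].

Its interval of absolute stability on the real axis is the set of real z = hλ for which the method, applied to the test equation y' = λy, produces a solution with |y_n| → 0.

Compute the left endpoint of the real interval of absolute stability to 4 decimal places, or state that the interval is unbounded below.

With y'=λy (z=hλ):
  y_{n+1} = y_n + z·[1/4·y_n + 3/4·y_{n+1}] ⇒ (1 − 3/4z)y_{n+1} = (1 + 1/4z)y_n
  R(z) = (1 + 1/4z)/(1 − 3/4z).

Boundary: |R(x)|=1, x<0.
x=-0.84: |R|=0.4847
x=-2: |R|=0.2000
x=-10: |R|=0.1765
x=-100: |R|=0.3158
θ=3/4≥1/2 ⇒ |1+1/4x|<|1−3/4x| ∀x<0 ⇒ stable on all of ℝ⁻.

interval (−∞, 0).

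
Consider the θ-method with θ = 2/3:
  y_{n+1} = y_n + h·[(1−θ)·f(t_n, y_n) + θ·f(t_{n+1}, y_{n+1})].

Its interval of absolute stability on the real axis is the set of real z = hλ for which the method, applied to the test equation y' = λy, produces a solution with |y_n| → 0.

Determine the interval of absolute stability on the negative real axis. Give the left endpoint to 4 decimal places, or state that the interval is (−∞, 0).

unbounded; (−∞, 0).

On y'=λy, z=hλ:
  y_{n+1} = y_n + z·[1/3·y_n + 2/3·y_{n+1}] ⇒ (1 − 2/3z)y_{n+1} = (1 + 1/3z)y_n
  Hence R(z) = (1 + 1/3z)/(1 − 2/3z).

Need |R(x)|<1, x<0.
x=-1.44: |R|=0.2653
x=-2: |R|=0.1429
x=-10: |R|=0.3043
x=-100: |R|=0.4778
θ=2/3≥1/2 ⇒ |1+1/3x|<|1−2/3x| ∀x<0 ⇒ interval (−∞,0).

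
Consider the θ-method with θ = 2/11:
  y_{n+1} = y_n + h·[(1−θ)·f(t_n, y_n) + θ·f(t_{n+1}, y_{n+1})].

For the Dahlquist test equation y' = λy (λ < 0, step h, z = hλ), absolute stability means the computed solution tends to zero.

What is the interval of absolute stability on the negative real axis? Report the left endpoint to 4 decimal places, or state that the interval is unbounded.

Set f=λy, z=hλ:
  y_{n+1} = y_n + z·[9/11·y_n + 2/11·y_{n+1}] ⇒ (1 − 2/11z)y_{n+1} = (1 + 9/11z)y_n
  so R(z) = (1 + 9/11z)/(1 − 2/11z).

Boundary: |R(x)|=1, x<0.
x=-0.54: |R|=0.5083
R=−1: 1+9/11x = −1+2/11x ⇒ -7/11x=2 ⇒ x=2/(-7/11)=-3.1429
Confirm numerically:
  x=-2.439: |R|=0.68970 <1
  x=-2.417: |R|=0.67911 <1
  x=-2.317: |R|=0.63023 <1
  x=-2.088: |R|=0.51344 <1
  x=-3.502: |R|=1.13964 >1
  x=-3.309: |R|=1.06601 >1
  x=-3.270: |R|=1.05074 >1
Stable set (-3.1429, 0).

(-3.1429, 0).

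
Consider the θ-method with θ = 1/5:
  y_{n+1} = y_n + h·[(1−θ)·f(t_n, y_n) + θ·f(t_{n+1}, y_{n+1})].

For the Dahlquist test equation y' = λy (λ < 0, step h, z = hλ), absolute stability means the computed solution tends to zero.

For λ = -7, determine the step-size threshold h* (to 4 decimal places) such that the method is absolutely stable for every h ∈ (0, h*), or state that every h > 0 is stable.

With y'=λy (z=hλ):
  y_{n+1} = y_n + z·[4/5·y_n + 1/5·y_{n+1}] ⇒ (1 − 1/5z)y_{n+1} = (1 + 4/5z)y_n
  R(z) = (1 + 4/5z)/(1 − 1/5z).

Find x<0 with |R(x)|<1.
x=-1.09: |R|=0.1051
R=−1: 1+4/5x = −1+1/5x ⇒ -3/5x=2 ⇒ x=2/(-3/5)=-3.3333
Confirm numerically:
  x=-2.739: |R|=0.76961 <1
  x=-1.717: |R|=0.27810 <1
  x=-1.594: |R|=0.20867 <1
  x=-3.564: |R|=1.08080 >1
  x=-3.442: |R|=1.03862 >1
  x=-3.367: |R|=1.01207 >1
So |R|<1 on (-3.3333, 0).

(-3.3333,0); λ=-7 ⇒ h* = (10/3)/7 = 0.4762.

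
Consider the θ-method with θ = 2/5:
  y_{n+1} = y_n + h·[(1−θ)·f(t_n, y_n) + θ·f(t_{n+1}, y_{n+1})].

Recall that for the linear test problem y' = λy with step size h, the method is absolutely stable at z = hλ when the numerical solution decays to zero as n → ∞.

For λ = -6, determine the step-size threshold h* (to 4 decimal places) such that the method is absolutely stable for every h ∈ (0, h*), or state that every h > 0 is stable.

Set f=λy, z=hλ:
  y_{n+1} = y_n + z·[3/5·y_n + 2/5·y_{n+1}] ⇒ (1 − 2/5z)y_{n+1} = (1 + 3/5z)y_n
  so R(z) = (1 + 3/5z)/(1 − 2/5z).

Find x<0 with |R(x)|<1.
x=-0.36: |R|=0.6853
R=−1: 1+3/5x = −1+2/5x ⇒ -1/5x=2 ⇒ x=2/(-1/5)=-10.0000
Confirm numerically:
  x=-8.820: |R|=0.94788 <1
  x=-8.804: |R|=0.94710 <1
  x=-7.364: |R|=0.86638 <1
  x=-4.047: |R|=0.54536 <1
  x=-10.574: |R|=1.02195 >1
  x=-10.085: |R|=1.00338 >1
So |R|<1 on (-10.0000, 0).

(-10.0000,0); λ=-6 ⇒ h* = (10)/6 = 1.6667.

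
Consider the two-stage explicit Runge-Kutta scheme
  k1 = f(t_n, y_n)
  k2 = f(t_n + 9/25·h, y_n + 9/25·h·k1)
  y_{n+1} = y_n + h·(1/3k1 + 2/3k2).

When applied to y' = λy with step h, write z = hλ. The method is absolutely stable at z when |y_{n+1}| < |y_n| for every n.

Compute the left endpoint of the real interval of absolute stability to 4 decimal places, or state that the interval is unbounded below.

On y'=λy, z=hλ:
  k1=λy_n ⇒ h·k1=z·y_n;  k2=λ(1+9/25z)y_n ⇒ h·k2=z(1+9/25z)y_n
  y_{n+1}/y_n = 1 + 1/3z + 2/3z(1+9/25z) = 1 + z + 6/25z²
  so R(z) = 1 + z + 6/25z².

Solve |R(x)|<1 on ℝ⁻.
x=-0.6: |R|=0.4864
R=1: x+6/25x²=0 ⇒ x=−25/6=-4.1667; min R=1−1/(4·6/25)=-0.0417>−1
Confirm numerically:
  x=-3.311: |R|=0.32005 <1
  x=-3.120: |R|=0.21626 <1
  x=-3.000: |R|=0.16000 <1
  x=-2.986: |R|=0.15389 <1
  x=-4.510: |R|=1.37162 >1
  x=-4.493: |R|=1.35189 >1
  x=-4.323: |R|=1.16220 >1
Stable set (-4.1667, 0).

left endpoint -4.1667.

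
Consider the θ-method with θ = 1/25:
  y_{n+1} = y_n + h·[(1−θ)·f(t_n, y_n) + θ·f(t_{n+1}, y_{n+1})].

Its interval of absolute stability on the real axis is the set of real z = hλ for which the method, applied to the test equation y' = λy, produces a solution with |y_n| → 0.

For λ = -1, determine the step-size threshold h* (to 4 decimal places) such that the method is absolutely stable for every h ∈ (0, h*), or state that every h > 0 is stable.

(-2.1739,0); λ=-1 ⇒ h* = (50/23)/1 = 2.1739.

Set f=λy, z=hλ:
  y_{n+1} = y_n + z·[24/25·y_n + 1/25·y_{n+1}] ⇒ (1 − 1/25z)y_{n+1} = (1 + 24/25z)y_n
  so R(z) = (1 + 24/25z)/(1 − 1/25z).

Find x<0 with |R(x)|<1.
x=-0.51: |R|=0.5002
R=−1: 1+24/25x = −1+1/25x ⇒ -23/25x=2 ⇒ x=2/(-23/25)=-2.1739
Confirm numerically:
  x=-2.102: |R|=0.93897 <1
  x=-1.928: |R|=0.78996 <1
  x=-1.335: |R|=0.26732 <1
  x=-0.902: |R|=0.12941 <1
  x=-2.754: |R|=1.48072 >1
  x=-2.627: |R|=1.37720 >1
  x=-2.297: |R|=1.10371 >1
Stable set (-2.1739, 0).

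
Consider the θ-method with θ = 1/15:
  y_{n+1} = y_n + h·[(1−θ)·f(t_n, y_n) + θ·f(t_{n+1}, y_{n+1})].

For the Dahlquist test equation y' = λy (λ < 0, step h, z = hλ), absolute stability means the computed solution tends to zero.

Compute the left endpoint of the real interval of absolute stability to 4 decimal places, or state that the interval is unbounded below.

With y'=λy (z=hλ):
  y_{n+1} = y_n + z·[14/15·y_n + 1/15·y_{n+1}] ⇒ (1 − 1/15z)y_{n+1} = (1 + 14/15z)y_n
  Hence R(z) = (1 + 14/15z)/(1 − 1/15z).

Solve |R(x)|<1 on ℝ⁻.
x=-0.45: |R|=0.5631
R=−1: 1+14/15x = −1+1/15x ⇒ -13/15x=2 ⇒ x=2/(-13/15)=-2.3077
Confirm numerically:
  x=-2.046: |R|=0.80042 <1
  x=-1.450: |R|=0.32219 <1
  x=-1.168: |R|=0.08362 <1
  x=-2.676: |R|=1.27088 >1
  x=-2.623: |R|=1.23259 >1
  x=-2.523: |R|=1.15973 >1
So |R|<1 on (-2.3077, 0).

left endpoint -2.3077.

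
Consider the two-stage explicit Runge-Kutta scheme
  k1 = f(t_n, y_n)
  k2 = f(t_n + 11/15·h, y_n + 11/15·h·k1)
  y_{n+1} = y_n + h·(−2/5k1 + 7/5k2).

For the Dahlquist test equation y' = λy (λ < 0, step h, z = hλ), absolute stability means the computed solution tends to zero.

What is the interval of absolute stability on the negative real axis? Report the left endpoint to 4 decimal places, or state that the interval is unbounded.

Set f=λy, z=hλ:
  k1=λy_n ⇒ h·k1=z·y_n;  k2=λ(1+11/15z)y_n ⇒ h·k2=z(1+11/15z)y_n
  y_{n+1}/y_n = 1 − 2/5z + 7/5z(1+11/15z) = 1 + z + 77/75z²
  R(z) = 1 + z + 77/75z².

Find x<0 with |R(x)|<1.
x=-1.74: |R|=2.3683
R=1: x+77/75x²=0 ⇒ x=−75/77=-0.9740; min R=1−1/(4·77/75)=0.7565>−1
Confirm numerically:
  x=-0.783: |R|=0.84644 <1
  x=-0.544: |R|=0.75983 <1
  x=-0.479: |R|=0.75656 <1
  x=-0.421: |R|=0.76097 <1
  x=-1.329: |R|=1.48434 >1
  x=-1.058: |R|=1.09121 >1
Stable set (-0.9740, 0).

z∈(-0.9740,0).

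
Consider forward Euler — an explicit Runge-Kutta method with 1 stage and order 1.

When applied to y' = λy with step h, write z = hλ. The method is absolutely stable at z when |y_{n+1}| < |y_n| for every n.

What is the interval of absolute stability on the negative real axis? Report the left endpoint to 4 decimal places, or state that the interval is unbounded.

Set f=λy, z=hλ:
  order 1, 1-stage ⇒ R(z)=1+z
  (e.g. R(-1.42)=-0.42000, |R|=0.42000)

Boundary: |R(x)|=1, x<0.
x=-1.42: |R|=0.4200
|R(-1.64)|=0.6400 |R(-1.5)|=0.5000 |R(-1.01)|=0.0100
Bisect:
  x_lo=-2.7281 |R|=1.7281  x_hi=-0.3813 |R|=0.6187
  mid=-1.55470 |R|=0.55470 →hi
  mid=-2.14140 |R|=1.14140 →lo
  mid=-1.84805 |R|=0.84805 →hi
  mid=-1.99472 |R|=0.99472 →hi
  mid=-2.06806 |R|=1.06806 →lo
  mid=-2.03139 |R|=1.03139 →lo
  mid=-2.01306 |R|=1.01306 →lo
  ...
  [-2.00002,-1.99988] ⇒ x*=-2.0000
So |R|<1 on (-2.0000, 0).

z∈(-2.0000,0).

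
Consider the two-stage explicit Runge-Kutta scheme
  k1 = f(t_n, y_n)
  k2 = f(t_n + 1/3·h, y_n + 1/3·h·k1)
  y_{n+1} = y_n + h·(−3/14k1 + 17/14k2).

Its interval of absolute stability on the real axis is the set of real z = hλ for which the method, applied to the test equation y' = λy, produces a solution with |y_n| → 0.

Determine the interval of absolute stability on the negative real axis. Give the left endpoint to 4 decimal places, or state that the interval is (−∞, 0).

(-2.4706, 0).

Set f=λy, z=hλ:
  k1=λy_n ⇒ h·k1=z·y_n;  k2=λ(1+1/3z)y_n ⇒ h·k2=z(1+1/3z)y_n
  y_{n+1}/y_n = 1 − 3/14z + 17/14z(1+1/3z) = 1 + z + 17/42z²
  Hence R(z) = 1 + z + 17/42z².

Boundary: |R(x)|=1, x<0.
x=-1.17: |R|=0.3841
R=1: x+17/42x²=0 ⇒ x=−42/17=-2.4706; min R=1−1/(4·17/42)=0.3824>−1
Confirm numerically:
  x=-1.631: |R|=0.44573 <1
  x=-1.601: |R|=0.43649 <1
  x=-1.537: |R|=0.41920 <1
  x=-1.180: |R|=0.38359 <1
  x=-2.931: |R|=1.54621 >1
  x=-2.794: |R|=1.36575 >1
  x=-2.590: |R|=1.12518 >1
So |R|<1 on (-2.4706, 0).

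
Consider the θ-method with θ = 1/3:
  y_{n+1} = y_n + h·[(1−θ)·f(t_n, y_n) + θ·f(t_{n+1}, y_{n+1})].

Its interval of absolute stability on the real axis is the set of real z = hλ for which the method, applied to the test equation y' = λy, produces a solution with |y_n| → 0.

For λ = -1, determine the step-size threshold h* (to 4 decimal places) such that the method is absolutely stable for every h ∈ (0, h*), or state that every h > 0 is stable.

(-6.0000,0); λ=-1 ⇒ h* = (6)/1 = 6.0000.

Test eqn y'=λy, z=hλ:
  y_{n+1} = y_n + z·[2/3·y_n + 1/3·y_{n+1}] ⇒ (1 − 1/3z)y_{n+1} = (1 + 2/3z)y_n
  R(z) = (1 + 2/3z)/(1 − 1/3z).

Need |R(x)|<1, x<0.
x=-0.42: |R|=0.6316
R=−1: 1+2/3x = −1+1/3x ⇒ -1/3x=2 ⇒ x=2/(-1/3)=-6.0000
Confirm numerically:
  x=-4.195: |R|=0.74913 <1
  x=-2.813: |R|=0.45175 <1
  x=-2.735: |R|=0.43069 <1
  x=-6.524: |R|=1.05502 >1
  x=-6.303: |R|=1.03257 >1
  x=-6.302: |R|=1.03247 >1
Stable set (-6.0000, 0).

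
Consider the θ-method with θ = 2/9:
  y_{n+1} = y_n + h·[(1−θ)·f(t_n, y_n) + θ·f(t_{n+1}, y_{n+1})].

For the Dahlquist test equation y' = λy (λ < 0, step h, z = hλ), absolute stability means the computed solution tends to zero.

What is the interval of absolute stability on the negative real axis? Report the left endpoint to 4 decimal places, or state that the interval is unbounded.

(-3.6000, 0).

With y'=λy (z=hλ):
  y_{n+1} = y_n + z·[7/9·y_n + 2/9·y_{n+1}] ⇒ (1 − 2/9z)y_{n+1} = (1 + 7/9z)y_n
  Hence R(z) = (1 + 7/9z)/(1 − 2/9z).

Boundary: |R(x)|=1, x<0.
x=-0.56: |R|=0.5020
R=−1: 1+7/9x = −1+2/9x ⇒ -5/9x=2 ⇒ x=2/(-5/9)=-3.6000
Confirm numerically:
  x=-3.325: |R|=0.91214 <1
  x=-2.129: |R|=0.44524 <1
  x=-1.930: |R|=0.35070 <1
  x=-1.599: |R|=0.17978 <1
  x=-4.091: |R|=1.14288 >1
  x=-3.805: |R|=1.06171 >1
  x=-3.760: |R|=1.04843 >1
Interval (-3.6000, 0).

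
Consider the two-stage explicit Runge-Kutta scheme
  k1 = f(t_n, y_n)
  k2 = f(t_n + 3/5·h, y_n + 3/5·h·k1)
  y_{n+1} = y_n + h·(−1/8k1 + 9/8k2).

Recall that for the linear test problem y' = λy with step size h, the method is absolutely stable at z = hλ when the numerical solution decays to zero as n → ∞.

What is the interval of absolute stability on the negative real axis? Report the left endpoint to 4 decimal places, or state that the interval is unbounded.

(-1.4815, 0).

On y'=λy, z=hλ:
  k1=λy_n ⇒ h·k1=z·y_n;  k2=λ(1+3/5z)y_n ⇒ h·k2=z(1+3/5z)y_n
  y_{n+1}/y_n = 1 − 1/8z + 9/8z(1+3/5z) = 1 + z + 27/40z²
  ⇒ R(z) = 1 + z + 27/40z².

Need |R(x)|<1, x<0.
x=-0.76: |R|=0.6299
R=1: x+27/40x²=0 ⇒ x=−40/27=-1.4815; min R=1−1/(4·27/40)=0.6296>−1
Confirm numerically:
  x=-1.324: |R|=0.85926 <1
  x=-0.701: |R|=0.63070 <1
  x=-0.654: |R|=0.63471 <1
  x=-2.043: |R|=1.77435 >1
  x=-1.516: |R|=1.03532 >1
So |R|<1 on (-1.4815, 0).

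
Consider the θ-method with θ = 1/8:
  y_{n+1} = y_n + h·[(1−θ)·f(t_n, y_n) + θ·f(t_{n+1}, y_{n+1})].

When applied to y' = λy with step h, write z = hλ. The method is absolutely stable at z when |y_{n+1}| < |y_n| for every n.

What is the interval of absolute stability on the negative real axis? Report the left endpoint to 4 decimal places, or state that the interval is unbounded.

On y'=λy, z=hλ:
  y_{n+1} = y_n + z·[7/8·y_n + 1/8·y_{n+1}] ⇒ (1 − 1/8z)y_{n+1} = (1 + 7/8z)y_n
  so R(z) = (1 + 7/8z)/(1 − 1/8z).

Boundary: |R(x)|=1, x<0.
x=-0.89: |R|=0.1991
R=−1: 1+7/8x = −1+1/8x ⇒ -3/4x=2 ⇒ x=2/(-3/4)=-2.6667
Confirm numerically:
  x=-2.300: |R|=0.78641 <1
  x=-2.282: |R|=0.77553 <1
  x=-1.208: |R|=0.04952 <1
  x=-2.974: |R|=1.16803 >1
  x=-2.750: |R|=1.04651 >1
  x=-2.742: |R|=1.04208 >1
So |R|<1 on (-2.6667, 0).

z∈(-2.6667,0).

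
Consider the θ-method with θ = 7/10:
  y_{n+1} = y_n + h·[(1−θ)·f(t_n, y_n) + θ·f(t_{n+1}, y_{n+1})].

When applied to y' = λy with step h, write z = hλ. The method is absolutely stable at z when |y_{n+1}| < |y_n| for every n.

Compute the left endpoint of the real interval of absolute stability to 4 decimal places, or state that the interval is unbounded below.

On y'=λy, z=hλ:
  y_{n+1} = y_n + z·[3/10·y_n + 7/10·y_{n+1}] ⇒ (1 − 7/10z)y_{n+1} = (1 + 3/10z)y_n
  R(z) = (1 + 3/10z)/(1 − 7/10z).

Solve |R(x)|<1 on ℝ⁻.
x=-0.86: |R|=0.4632
x=-2: |R|=0.1667
x=-10: |R|=0.2500
x=-100: |R|=0.4085
θ=7/10≥1/2 ⇒ |1+3/10x|<|1−7/10x| ∀x<0 ⇒ unbounded interval.

(−∞, 0) — no finite endpoint.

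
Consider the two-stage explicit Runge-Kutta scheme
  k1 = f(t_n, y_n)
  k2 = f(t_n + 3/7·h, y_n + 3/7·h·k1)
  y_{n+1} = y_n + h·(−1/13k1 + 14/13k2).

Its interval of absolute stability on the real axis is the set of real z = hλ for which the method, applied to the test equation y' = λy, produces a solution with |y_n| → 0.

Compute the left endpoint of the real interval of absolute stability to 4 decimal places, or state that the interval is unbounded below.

left endpoint -2.1667.

On y'=λy, z=hλ:
  k1=λy_n ⇒ h·k1=z·y_n;  k2=λ(1+3/7z)y_n ⇒ h·k2=z(1+3/7z)y_n
  y_{n+1}/y_n = 1 − 1/13z + 14/13z(1+3/7z) = 1 + z + 6/13z²
  so R(z) = 1 + z + 6/13z².

Find x<0 with |R(x)|<1.
x=-0.34: |R|=0.7134
R=1: x+6/13x²=0 ⇒ x=−13/6=-2.1667; min R=1−1/(4·6/13)=0.4583>−1
Confirm numerically:
  x=-1.893: |R|=0.76090 <1
  x=-1.499: |R|=0.53808 <1
  x=-1.466: |R|=0.52592 <1
  x=-2.648: |R|=1.58826 >1
  x=-2.339: |R|=1.18604 >1
  x=-2.330: |R|=1.17565 >1
Interval (-2.1667, 0).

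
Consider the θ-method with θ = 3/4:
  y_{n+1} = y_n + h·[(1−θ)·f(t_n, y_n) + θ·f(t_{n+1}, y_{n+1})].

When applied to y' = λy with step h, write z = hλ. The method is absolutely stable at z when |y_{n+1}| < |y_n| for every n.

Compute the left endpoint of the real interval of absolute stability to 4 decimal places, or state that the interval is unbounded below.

Test eqn y'=λy, z=hλ:
  y_{n+1} = y_n + z·[1/4·y_n + 3/4·y_{n+1}] ⇒ (1 − 3/4z)y_{n+1} = (1 + 1/4z)y_n
  R(z) = (1 + 1/4z)/(1 − 3/4z).

Find x<0 with |R(x)|<1.
x=-1.07: |R|=0.4064
x=-2: |R|=0.2000
x=-10: |R|=0.1765
x=-100: |R|=0.3158
θ=3/4≥1/2 ⇒ |1+1/4x|<|1−3/4x| ∀x<0 ⇒ stable on all of ℝ⁻.

interval (−∞, 0).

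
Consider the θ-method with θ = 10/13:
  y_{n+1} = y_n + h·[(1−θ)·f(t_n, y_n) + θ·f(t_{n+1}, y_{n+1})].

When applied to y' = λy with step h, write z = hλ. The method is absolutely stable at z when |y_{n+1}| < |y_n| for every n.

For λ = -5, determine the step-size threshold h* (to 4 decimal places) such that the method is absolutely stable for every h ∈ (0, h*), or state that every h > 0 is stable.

unbounded; (−∞, 0). Any h>0 works for λ=-5.

Set f=λy, z=hλ:
  y_{n+1} = y_n + z·[3/13·y_n + 10/13·y_{n+1}] ⇒ (1 − 10/13z)y_{n+1} = (1 + 3/13z)y_n
  ⇒ R(z) = (1 + 3/13z)/(1 − 10/13z).

Solve |R(x)|<1 on ℝ⁻.
x=-1.43: |R|=0.3190
x=-2: |R|=0.2121
x=-10: |R|=0.1504
x=-100: |R|=0.2833
θ=10/13≥1/2 ⇒ |1+3/13x|<|1−10/13x| ∀x<0 ⇒ unbounded interval.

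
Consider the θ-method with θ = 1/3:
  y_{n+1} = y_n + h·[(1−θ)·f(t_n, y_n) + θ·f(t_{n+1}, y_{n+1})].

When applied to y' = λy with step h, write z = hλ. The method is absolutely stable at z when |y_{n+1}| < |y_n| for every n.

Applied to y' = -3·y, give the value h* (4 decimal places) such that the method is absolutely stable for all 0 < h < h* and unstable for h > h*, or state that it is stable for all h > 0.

On y'=λy, z=hλ:
  y_{n+1} = y_n + z·[2/3·y_n + 1/3·y_{n+1}] ⇒ (1 − 1/3z)y_{n+1} = (1 + 2/3z)y_n
  so R(z) = (1 + 2/3z)/(1 − 1/3z).

Find x<0 with |R(x)|<1.
x=-1.25: |R|=0.1176
R=−1: 1+2/3x = −1+1/3x ⇒ -1/3x=2 ⇒ x=2/(-1/3)=-6.0000
Confirm numerically:
  x=-5.338: |R|=0.92060 <1
  x=-4.068: |R|=0.72666 <1
  x=-3.084: |R|=0.52071 <1
  x=-2.922: |R|=0.48024 <1
  x=-6.464: |R|=1.04903 >1
  x=-6.441: |R|=1.04671 >1
  x=-6.294: |R|=1.03163 >1
Interval (-6.0000, 0).

(-6.0000,0); λ=-3 ⇒ h* = (6)/3 = 2.0000.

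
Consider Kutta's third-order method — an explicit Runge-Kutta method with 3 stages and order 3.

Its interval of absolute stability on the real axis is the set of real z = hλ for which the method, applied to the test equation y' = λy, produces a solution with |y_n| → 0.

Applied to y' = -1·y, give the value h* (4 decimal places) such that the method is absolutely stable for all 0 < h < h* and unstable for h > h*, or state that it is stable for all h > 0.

(-2.5127,0); λ=-1 ⇒ h* = 2.5127.

With y'=λy (z=hλ):
  order 3, 3-stage ⇒ R(z)=1+z+z^2/2+z^3/6
  (e.g. R(-1.24)=0.21103, |R|=0.21103)

Find x<0 with |R(x)|<1.
x=-1.24: |R|=0.2110
|R(-2.32)|=0.7100 |R(-1.74)|=0.1042 |R(-1.57)|=0.0175
Bisect:
  x_lo=-2.9424 |R|=1.8594  x_hi=-0.1421 |R|=0.8675
  mid=-1.54228 |R|=0.03562 →hi
  mid=-2.24236 |R|=0.60744 →hi
  mid=-2.59241 |R|=1.13586 →lo
  mid=-2.41738 |R|=0.84994 →hi
  mid=-2.50490 |R|=0.98714 →hi
  mid=-2.54865 |R|=1.06002 →lo
  mid=-2.52677 |R|=1.02321 →lo
  mid=-2.51583 |R|=1.00509 →lo
  mid=-2.51036 |R|=0.99609 →hi
  ...
  [-2.51276,-2.51259] ⇒ x*=-2.5127
So |R|<1 on (-2.5127, 0).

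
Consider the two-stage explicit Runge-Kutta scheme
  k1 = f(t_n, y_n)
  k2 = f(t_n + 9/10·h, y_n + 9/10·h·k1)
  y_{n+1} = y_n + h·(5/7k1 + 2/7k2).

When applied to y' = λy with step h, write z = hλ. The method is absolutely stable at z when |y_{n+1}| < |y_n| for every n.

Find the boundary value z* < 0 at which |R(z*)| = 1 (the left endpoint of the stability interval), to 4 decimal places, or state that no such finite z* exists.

z* = -3.8889.

On y'=λy, z=hλ:
  k1=λy_n ⇒ h·k1=z·y_n;  k2=λ(1+9/10z)y_n ⇒ h·k2=z(1+9/10z)y_n
  y_{n+1}/y_n = 1 + 5/7z + 2/7z(1+9/10z) = 1 + z + 9/35z²
  so R(z) = 1 + z + 9/35z².

Find x<0 with |R(x)|<1.
x=-1.54: |R|=0.0698
R=1: x+9/35x²=0 ⇒ x=−35/9=-3.8889; min R=1−1/(4·9/35)=0.0278>−1
Confirm numerically:
  x=-3.519: |R|=0.66529 <1
  x=-2.504: |R|=0.10829 <1
  x=-2.086: |R|=0.03293 <1
  x=-4.223: |R|=1.36282 >1
  x=-4.150: |R|=1.27864 >1
Interval (-3.8889, 0).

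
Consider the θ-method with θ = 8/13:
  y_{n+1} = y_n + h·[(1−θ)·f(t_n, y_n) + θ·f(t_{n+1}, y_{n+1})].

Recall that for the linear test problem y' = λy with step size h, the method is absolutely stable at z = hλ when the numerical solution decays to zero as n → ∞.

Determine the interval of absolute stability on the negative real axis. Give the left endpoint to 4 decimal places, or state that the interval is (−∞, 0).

unbounded; (−∞, 0).

Set f=λy, z=hλ:
  y_{n+1} = y_n + z·[5/13·y_n + 8/13·y_{n+1}] ⇒ (1 − 8/13z)y_{n+1} = (1 + 5/13z)y_n
  R(z) = (1 + 5/13z)/(1 − 8/13z).

Solve |R(x)|<1 on ℝ⁻.
x=-0.51: |R|=0.6118
x=-2: |R|=0.1034
x=-10: |R|=0.3978
x=-100: |R|=0.5990
θ=8/13≥1/2 ⇒ |1+5/13x|<|1−8/13x| ∀x<0 ⇒ interval (−∞,0).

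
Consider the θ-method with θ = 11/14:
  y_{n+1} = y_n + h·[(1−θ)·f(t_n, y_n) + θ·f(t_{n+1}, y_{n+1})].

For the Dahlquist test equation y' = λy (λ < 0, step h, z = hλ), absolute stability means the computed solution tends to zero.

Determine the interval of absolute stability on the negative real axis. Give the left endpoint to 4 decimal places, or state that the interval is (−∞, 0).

On y'=λy, z=hλ:
  y_{n+1} = y_n + z·[3/14·y_n + 11/14·y_{n+1}] ⇒ (1 − 11/14z)y_{n+1} = (1 + 3/14z)y_n
  R(z) = (1 + 3/14z)/(1 − 11/14z).

Boundary: |R(x)|=1, x<0.
x=-1.74: |R|=0.2649
x=-2: |R|=0.2222
x=-10: |R|=0.1290
x=-100: |R|=0.2567
θ=11/14≥1/2 ⇒ |1+3/14x|<|1−11/14x| ∀x<0 ⇒ unbounded interval.

(−∞, 0) — no finite endpoint.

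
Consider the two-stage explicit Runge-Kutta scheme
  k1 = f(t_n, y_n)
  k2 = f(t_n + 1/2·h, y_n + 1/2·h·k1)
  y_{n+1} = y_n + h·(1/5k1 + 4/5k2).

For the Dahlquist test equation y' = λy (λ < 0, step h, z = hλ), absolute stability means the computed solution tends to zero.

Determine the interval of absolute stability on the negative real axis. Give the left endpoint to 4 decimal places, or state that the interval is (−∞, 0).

On y'=λy, z=hλ:
  k1=λy_n ⇒ h·k1=z·y_n;  k2=λ(1+1/2z)y_n ⇒ h·k2=z(1+1/2z)y_n
  y_{n+1}/y_n = 1 + 1/5z + 4/5z(1+1/2z) = 1 + z + 2/5z²
  ⇒ R(z) = 1 + z + 2/5z².

Find x<0 with |R(x)|<1.
x=-0.89: |R|=0.4268
R=1: x+2/5x²=0 ⇒ x=−5/2=-2.5000; min R=1−1/(4·2/5)=0.3750>−1
Confirm numerically:
  x=-1.833: |R|=0.51096 <1
  x=-1.794: |R|=0.49337 <1
  x=-1.174: |R|=0.37731 <1
  x=-3.067: |R|=1.69560 >1
  x=-2.961: |R|=1.54601 >1
  x=-2.902: |R|=1.46664 >1
Interval (-2.5000, 0).

(-2.5000, 0).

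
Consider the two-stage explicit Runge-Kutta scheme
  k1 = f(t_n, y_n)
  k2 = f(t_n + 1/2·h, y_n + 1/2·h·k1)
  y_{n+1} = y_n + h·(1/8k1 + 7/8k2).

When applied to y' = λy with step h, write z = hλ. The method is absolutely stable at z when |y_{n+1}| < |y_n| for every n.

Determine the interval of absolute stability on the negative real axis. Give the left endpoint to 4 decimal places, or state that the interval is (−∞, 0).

(-2.2857, 0).

With y'=λy (z=hλ):
  k1=λy_n ⇒ h·k1=z·y_n;  k2=λ(1+1/2z)y_n ⇒ h·k2=z(1+1/2z)y_n
  y_{n+1}/y_n = 1 + 1/8z + 7/8z(1+1/2z) = 1 + z + 7/16z²
  Hence R(z) = 1 + z + 7/16z².

Find x<0 with |R(x)|<1.
x=-1.51: |R|=0.4875
R=1: x+7/16x²=0 ⇒ x=−16/7=-2.2857; min R=1−1/(4·7/16)=0.4286>−1
Confirm numerically:
  x=-2.123: |R|=0.84887 <1
  x=-2.095: |R|=0.82520 <1
  x=-1.469: |R|=0.47511 <1
  x=-1.225: |R|=0.43152 <1
  x=-2.719: |R|=1.51542 >1
  x=-2.575: |R|=1.32590 >1
  x=-2.386: |R|=1.10469 >1
Interval (-2.2857, 0).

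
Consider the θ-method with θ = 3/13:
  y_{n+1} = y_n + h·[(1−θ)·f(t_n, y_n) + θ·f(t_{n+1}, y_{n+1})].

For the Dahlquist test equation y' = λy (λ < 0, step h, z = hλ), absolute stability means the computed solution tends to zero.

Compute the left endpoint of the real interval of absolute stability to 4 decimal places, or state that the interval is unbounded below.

z* = -3.7143.

With y'=λy (z=hλ):
  y_{n+1} = y_n + z·[10/13·y_n + 3/13·y_{n+1}] ⇒ (1 − 3/13z)y_{n+1} = (1 + 10/13z)y_n
  so R(z) = (1 + 10/13z)/(1 − 3/13z).

Solve |R(x)|<1 on ℝ⁻.
x=-0.68: |R|=0.4122
R=−1: 1+10/13x = −1+3/13x ⇒ -7/13x=2 ⇒ x=2/(-7/13)=-3.7143
Confirm numerically:
  x=-3.170: |R|=0.83074 <1
  x=-1.819: |R|=0.28119 <1
  x=-1.614: |R|=0.17599 <1
  x=-4.283: |R|=1.15401 >1
  x=-3.777: |R|=1.01804 >1
So |R|<1 on (-3.7143, 0).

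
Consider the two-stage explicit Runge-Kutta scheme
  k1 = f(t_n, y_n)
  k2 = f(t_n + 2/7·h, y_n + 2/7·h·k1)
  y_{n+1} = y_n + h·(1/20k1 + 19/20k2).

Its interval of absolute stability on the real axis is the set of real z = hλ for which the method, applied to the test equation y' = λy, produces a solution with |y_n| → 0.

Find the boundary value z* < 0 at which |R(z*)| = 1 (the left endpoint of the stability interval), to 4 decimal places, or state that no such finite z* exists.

Set f=λy, z=hλ:
  k1=λy_n ⇒ h·k1=z·y_n;  k2=λ(1+2/7z)y_n ⇒ h·k2=z(1+2/7z)y_n
  y_{n+1}/y_n = 1 + 1/20z + 19/20z(1+2/7z) = 1 + z + 19/70z²
  R(z) = 1 + z + 19/70z².

Boundary: |R(x)|=1, x<0.
x=-0.86: |R|=0.3407
R=1: x+19/70x²=0 ⇒ x=−70/19=-3.6842; min R=1−1/(4·19/70)=0.0789>−1
Confirm numerically:
  x=-3.371: |R|=0.71342 <1
  x=-3.349: |R|=0.69529 <1
  x=-2.531: |R|=0.20776 <1
  x=-2.496: |R|=0.19500 <1
  x=-4.056: |R|=1.40931 >1
  x=-3.810: |R|=1.13008 >1
Interval (-3.6842, 0).

z* = -3.6842.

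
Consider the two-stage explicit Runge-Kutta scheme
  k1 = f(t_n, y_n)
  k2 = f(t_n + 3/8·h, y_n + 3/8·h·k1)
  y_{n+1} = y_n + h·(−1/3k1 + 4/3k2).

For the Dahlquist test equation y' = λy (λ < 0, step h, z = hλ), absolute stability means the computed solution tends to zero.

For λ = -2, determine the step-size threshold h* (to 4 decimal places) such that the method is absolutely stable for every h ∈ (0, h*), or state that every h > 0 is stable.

(-2.0000,0); λ=-2 ⇒ h* = (2)/2 = 1.0000.

Test eqn y'=λy, z=hλ:
  k1=λy_n ⇒ h·k1=z·y_n;  k2=λ(1+3/8z)y_n ⇒ h·k2=z(1+3/8z)y_n
  y_{n+1}/y_n = 1 − 1/3z + 4/3z(1+3/8z) = 1 + z + 1/2z²
  Hence R(z) = 1 + z + 1/2z².

Boundary: |R(x)|=1, x<0.
x=-1.05: |R|=0.5012
R=1: x+1/2x²=0 ⇒ x=−2=-2.0000; min R=1−1/(4·1/2)=0.5000>−1
Confirm numerically:
  x=-1.862: |R|=0.87152 <1
  x=-1.277: |R|=0.53836 <1
  x=-1.208: |R|=0.52163 <1
  x=-0.816: |R|=0.51693 <1
  x=-2.267: |R|=1.30264 >1
  x=-2.022: |R|=1.02224 >1
Interval (-2.0000, 0).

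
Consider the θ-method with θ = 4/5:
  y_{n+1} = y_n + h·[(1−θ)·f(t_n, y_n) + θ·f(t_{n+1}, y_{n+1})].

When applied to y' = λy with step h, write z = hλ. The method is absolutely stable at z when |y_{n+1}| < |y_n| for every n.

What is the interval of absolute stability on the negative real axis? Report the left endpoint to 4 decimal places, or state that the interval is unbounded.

interval (−∞, 0).

On y'=λy, z=hλ:
  y_{n+1} = y_n + z·[1/5·y_n + 4/5·y_{n+1}] ⇒ (1 − 4/5z)y_{n+1} = (1 + 1/5z)y_n
  Hence R(z) = (1 + 1/5z)/(1 − 4/5z).

Boundary: |R(x)|=1, x<0.
x=-0.63: |R|=0.5811
x=-2: |R|=0.2308
x=-10: |R|=0.1111
x=-100: |R|=0.2346
θ=4/5≥1/2 ⇒ |1+1/5x|<|1−4/5x| ∀x<0 ⇒ stable on all of ℝ⁻.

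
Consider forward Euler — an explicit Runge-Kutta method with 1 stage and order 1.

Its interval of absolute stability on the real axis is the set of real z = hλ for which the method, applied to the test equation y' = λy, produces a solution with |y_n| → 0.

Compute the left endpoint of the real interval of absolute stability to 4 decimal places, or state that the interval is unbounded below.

With y'=λy (z=hλ):
  order 1, 1-stage ⇒ R(z)=1+z
  (e.g. R(-1.33)=-0.33000, |R|=0.33000)

Solve |R(x)|<1 on ℝ⁻.
x=-1.33: |R|=0.3300
|R(-1.76)|=0.7600 |R(-1.18)|=0.1800 |R(-0.64)|=0.3600
Bisect:
  x_lo=-2.7588 |R|=1.7588  x_hi=-0.3407 |R|=0.6593
  mid=-1.54974 |R|=0.54974 →hi
  mid=-2.15425 |R|=1.15425 →lo
  mid=-1.85199 |R|=0.85199 →hi
  mid=-2.00312 |R|=1.00312 →lo
  mid=-1.92756 |R|=0.92756 →hi
  mid=-1.96534 |R|=0.96534 →hi
  mid=-1.98423 |R|=0.98423 →hi
  ...
  [-2.00002,-1.99988] ⇒ x*=-2.0000
So |R|<1 on (-2.0000, 0).

left endpoint -2.0000.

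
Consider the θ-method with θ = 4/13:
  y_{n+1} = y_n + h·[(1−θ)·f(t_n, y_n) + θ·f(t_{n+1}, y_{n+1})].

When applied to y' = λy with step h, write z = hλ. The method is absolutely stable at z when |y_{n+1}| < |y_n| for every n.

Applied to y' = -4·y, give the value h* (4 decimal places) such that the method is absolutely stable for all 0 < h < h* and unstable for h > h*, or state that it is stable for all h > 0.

(-5.2000,0); λ=-4 ⇒ h* = (26/5)/4 = 1.3000.

With y'=λy (z=hλ):
  y_{n+1} = y_n + z·[9/13·y_n + 4/13·y_{n+1}] ⇒ (1 − 4/13z)y_{n+1} = (1 + 9/13z)y_n
  R(z) = (1 + 9/13z)/(1 − 4/13z).

Boundary: |R(x)|=1, x<0.
x=-1.27: |R|=0.0868
R=−1: 1+9/13x = −1+4/13x ⇒ -5/13x=2 ⇒ x=2/(-5/13)=-5.2000
Confirm numerically:
  x=-5.053: |R|=0.97787 <1
  x=-3.862: |R|=0.76483 <1
  x=-2.988: |R|=0.55675 <1
  x=-2.422: |R|=0.38778 <1
  x=-5.516: |R|=1.04506 >1
  x=-5.247: |R|=1.00691 >1
Interval (-5.2000, 0).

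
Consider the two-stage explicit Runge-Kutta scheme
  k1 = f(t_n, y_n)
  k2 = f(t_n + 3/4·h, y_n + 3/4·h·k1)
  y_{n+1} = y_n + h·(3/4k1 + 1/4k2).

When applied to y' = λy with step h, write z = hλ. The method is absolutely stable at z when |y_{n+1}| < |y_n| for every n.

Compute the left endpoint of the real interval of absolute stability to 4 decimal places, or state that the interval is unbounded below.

With y'=λy (z=hλ):
  k1=λy_n ⇒ h·k1=z·y_n;  k2=λ(1+3/4z)y_n ⇒ h·k2=z(1+3/4z)y_n
  y_{n+1}/y_n = 1 + 3/4z + 1/4z(1+3/4z) = 1 + z + 3/16z²
  so R(z) = 1 + z + 3/16z².

Solve |R(x)|<1 on ℝ⁻.
x=-0.7: |R|=0.3919
R=1: x+3/16x²=0 ⇒ x=−16/3=-5.3333; min R=1−1/(4·3/16)=-0.3333>−1
Confirm numerically:
  x=-4.226: |R|=0.12258 <1
  x=-3.808: |R|=0.08909 <1
  x=-3.386: |R|=0.23631 <1
  x=-2.568: |R|=0.33151 <1
  x=-5.930: |R|=1.66342 >1
  x=-5.902: |R|=1.62930 >1
Stable set (-5.3333, 0).

z* = -5.3333.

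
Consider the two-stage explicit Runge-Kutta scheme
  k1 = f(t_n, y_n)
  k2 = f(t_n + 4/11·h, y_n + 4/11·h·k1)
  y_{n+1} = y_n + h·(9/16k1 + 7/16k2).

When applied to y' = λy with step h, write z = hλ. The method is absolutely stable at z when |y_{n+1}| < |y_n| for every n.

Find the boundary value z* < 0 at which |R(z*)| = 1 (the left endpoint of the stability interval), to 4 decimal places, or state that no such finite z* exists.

With y'=λy (z=hλ):
  k1=λy_n ⇒ h·k1=z·y_n;  k2=λ(1+4/11z)y_n ⇒ h·k2=z(1+4/11z)y_n
  y_{n+1}/y_n = 1 + 9/16z + 7/16z(1+4/11z) = 1 + z + 7/44z²
  so R(z) = 1 + z + 7/44z².

Boundary: |R(x)|=1, x<0.
x=-1.23: |R|=0.0107
R=1: x+7/44x²=0 ⇒ x=−44/7=-6.2857; min R=1−1/(4·7/44)=-0.5714>−1
Confirm numerically:
  x=-5.976: |R|=0.70555 <1
  x=-4.975: |R|=0.03740 <1
  x=-4.341: |R|=0.34305 <1
  x=-6.559: |R|=1.28517 >1
  x=-6.478: |R|=1.19817 >1
  x=-6.370: |R|=1.08542 >1
Stable set (-6.2857, 0).

left endpoint -6.2857.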